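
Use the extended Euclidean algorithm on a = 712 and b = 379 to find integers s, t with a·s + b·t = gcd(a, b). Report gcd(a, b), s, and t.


Euclidean algorithm on (712, 379) — divide until remainder is 0:
  712 = 1 · 379 + 333
  379 = 1 · 333 + 46
  333 = 7 · 46 + 11
  46 = 4 · 11 + 2
  11 = 5 · 2 + 1
  2 = 2 · 1 + 0
gcd(712, 379) = 1.
Track Bezout coefficients alongside the remainders: start with r₀ = 712 = a·1 + b·0 (s = 1, t = 0) and r₁ = 379 = a·0 + b·1 (s = 0, t = 1); each new remainder r_{k+1} = r_{k-1} − q_k·r_k inherits s_{k+1} = s_{k-1} − q_k·s_k, t_{k+1} = t_{k-1} − q_k·t_k, so r_k = a·s_k + b·t_k at every step:
  q = 1: r = 333, s = 1 − 1·0 = 1, t = 0 − 1·1 = -1  (check: 712·1 + 379·(-1) = 333)
  q = 1: r = 46, s = 0 − 1·1 = -1, t = 1 − 1·(-1) = 2  (check: 712·(-1) + 379·2 = 46)
  q = 7: r = 11, s = 1 − 7·(-1) = 8, t = -1 − 7·2 = -15  (check: 712·8 + 379·(-15) = 11)
  q = 4: r = 2, s = -1 − 4·8 = -33, t = 2 − 4·(-15) = 62  (check: 712·(-33) + 379·62 = 2)
  q = 5: r = 1, s = 8 − 5·(-33) = 173, t = -15 − 5·62 = -325  (check: 712·173 + 379·(-325) = 1)
The row with r = 1 (the gcd) gives the Bezout coefficients s = 173, t = -325.
Result: 712 · (173) + 379 · (-325) = 1.

gcd(712, 379) = 1; s = 173, t = -325 (check: 712·173 + 379·(-325) = 1).


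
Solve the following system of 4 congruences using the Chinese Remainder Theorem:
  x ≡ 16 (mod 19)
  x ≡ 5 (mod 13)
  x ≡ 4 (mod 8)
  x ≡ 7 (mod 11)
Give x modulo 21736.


Product of moduli M = 19 · 13 · 8 · 11 = 21736.
Merge one congruence at a time:
  Start: x ≡ 16 (mod 19).
  Combine with x ≡ 5 (mod 13); new modulus lcm = 247.
    Write x = 16 + 19·t and substitute into x ≡ 5 (mod 13): 19·t ≡ 5 − 16 = -11 (mod 13).
    Reduce coefficients mod 13: 6·t ≡ 2 (mod 13).
    The inverse of 6 mod 13 is 11 (since 6·11 = 66 = 5·13 + 1), so t ≡ 11·2 = 22 ≡ 9 (mod 13).
    Then x = 16 + 19·9 = 187, valid modulo lcm(19, 13) = 247: x ≡ 187 (mod 247).
  Combine with x ≡ 4 (mod 8); new modulus lcm = 1976.
    Write x = 187 + 247·t and substitute into x ≡ 4 (mod 8): 247·t ≡ 4 − 187 = -183 (mod 8).
    Reduce coefficients mod 8: 7·t ≡ 1 (mod 8).
    The inverse of 7 mod 8 is 7 (since 7·7 = 49 = 6·8 + 1), so t ≡ 7·1 = 7 ≡ 7 (mod 8).
    Then x = 187 + 247·7 = 1916, valid modulo lcm(247, 8) = 1976: x ≡ 1916 (mod 1976).
  Combine with x ≡ 7 (mod 11); new modulus lcm = 21736.
    Write x = 1916 + 1976·t and substitute into x ≡ 7 (mod 11): 1976·t ≡ 7 − 1916 = -1909 (mod 11).
    Reduce coefficients mod 11: 7·t ≡ 5 (mod 11).
    The inverse of 7 mod 11 is 8 (since 7·8 = 56 = 5·11 + 1), so t ≡ 8·5 = 40 ≡ 7 (mod 11).
    Then x = 1916 + 1976·7 = 15748, valid modulo lcm(1976, 11) = 21736: x ≡ 15748 (mod 21736).
Verify against each original: 15748 mod 19 = 16, 15748 mod 13 = 5, 15748 mod 8 = 4, 15748 mod 11 = 7.

x ≡ 15748 (mod 21736).


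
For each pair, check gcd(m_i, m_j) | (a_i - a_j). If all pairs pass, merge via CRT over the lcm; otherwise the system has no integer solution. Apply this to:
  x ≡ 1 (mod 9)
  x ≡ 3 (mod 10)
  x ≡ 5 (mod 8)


Moduli 9, 10, 8 are not pairwise coprime, so CRT works modulo lcm(m_i) when all pairwise compatibility conditions hold.
Pairwise compatibility: gcd(m_i, m_j) must divide a_i - a_j for every pair.
Merge one congruence at a time:
  Start: x ≡ 1 (mod 9).
  Combine with x ≡ 3 (mod 10): gcd(9, 10) = 1; 3 - 1 = 2, which IS divisible by 1, so compatible.
    Write x = 1 + 9·t and substitute into x ≡ 3 (mod 10): 9·t ≡ 3 − 1 = 2 (mod 10).
    The inverse of 9 mod 10 is 9 (since 9·9 = 81 = 8·10 + 1), so t ≡ 9·2 = 18 ≡ 8 (mod 10).
    Then x = 1 + 9·8 = 73, valid modulo lcm(9, 10) = 90: x ≡ 73 (mod 90).
  Combine with x ≡ 5 (mod 8): gcd(90, 8) = 2; 5 - 73 = -68, which IS divisible by 2, so compatible.
    Write x = 73 + 90·t and substitute into x ≡ 5 (mod 8): 90·t ≡ 5 − 73 = -68 (mod 8).
    Divide the congruence (and modulus) by g = 2: 45·t ≡ -34 (mod 4).
    Reduce coefficients mod 4: 1·t ≡ 2 (mod 4).
    So t ≡ 2 (mod 4).
    Then x = 73 + 90·2 = 253, valid modulo lcm(90, 8) = 360: x ≡ 253 (mod 360).
Verify: 253 mod 9 = 1, 253 mod 10 = 3, 253 mod 8 = 5.

x ≡ 253 (mod 360).


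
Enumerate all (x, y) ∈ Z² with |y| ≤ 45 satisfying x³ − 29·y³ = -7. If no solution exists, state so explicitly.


The equation is x³ - 29y³ = -7. For fixed y, x³ = 29·y³ − 7, so a solution requires the RHS to be a perfect cube.
Strategy: iterate y from -45 to 45, compute RHS = 29·y³ − 7, and check whether it is a (positive or negative) perfect cube.
Check small values of y:
  y = 0: RHS = -7 is not a perfect cube.
  y = 1: RHS = 22 is not a perfect cube.
  y = -1: RHS = -36 is not a perfect cube.
  y = 2: RHS = 225 is not a perfect cube.
  y = -2: RHS = -239 is not a perfect cube.
  y = 3: RHS = 776 is not a perfect cube.
  y = -3: RHS = -790 is not a perfect cube.
Continuing the search up to |y| = 45 finds no solutions either.
No (x, y) in the scanned range satisfies the equation.

No integer solutions with |y| ≤ 45.


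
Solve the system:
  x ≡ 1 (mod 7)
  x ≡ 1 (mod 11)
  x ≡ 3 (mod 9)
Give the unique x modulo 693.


Moduli 7, 11, 9 are pairwise coprime; by CRT there is a unique solution modulo M = 7 · 11 · 9 = 693.
Solve pairwise, accumulating the modulus:
  Start with x ≡ 1 (mod 7).
  Combine with x ≡ 1 (mod 11): since gcd(7, 11) = 1, we get a unique residue mod 77.
    Write x = 1 + 7·t and substitute into x ≡ 1 (mod 11): 7·t ≡ 1 − 1 = 0 (mod 11).
    The inverse of 7 mod 11 is 8 (since 7·8 = 56 = 5·11 + 1), so t ≡ 8·0 = 0 ≡ 0 (mod 11).
    Then x = 1 + 7·0 = 1, valid modulo lcm(7, 11) = 77: x ≡ 1 (mod 77).
  Combine with x ≡ 3 (mod 9): since gcd(77, 9) = 1, we get a unique residue mod 693.
    Write x = 1 + 77·t and substitute into x ≡ 3 (mod 9): 77·t ≡ 3 − 1 = 2 (mod 9).
    Reduce coefficients mod 9: 5·t ≡ 2 (mod 9).
    The inverse of 5 mod 9 is 2 (since 5·2 = 10 = 1·9 + 1), so t ≡ 2·2 = 4 ≡ 4 (mod 9).
    Then x = 1 + 77·4 = 309, valid modulo lcm(77, 9) = 693: x ≡ 309 (mod 693).
Verify: 309 mod 7 = 1 ✓, 309 mod 11 = 1 ✓, 309 mod 9 = 3 ✓.

x ≡ 309 (mod 693).


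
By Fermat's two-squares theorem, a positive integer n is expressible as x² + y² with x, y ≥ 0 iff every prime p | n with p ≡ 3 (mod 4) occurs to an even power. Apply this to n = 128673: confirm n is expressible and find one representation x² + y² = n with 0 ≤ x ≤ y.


Step 1: Factor n = 128673 = 3^2 · 17 · 29^2.
Step 2: Check the mod-4 condition on each prime factor: 3 ≡ 3 (mod 4), exponent 2 (must be even); 17 ≡ 1 (mod 4), exponent 1; 29 ≡ 1 (mod 4), exponent 2.
All primes ≡ 3 (mod 4) appear to even exponent (or don't appear), so by the two-squares theorem n IS expressible as a sum of two squares.
Step 3: Build a representation. Group n = k² · m with k = 3 and m = 17 · 29 · 29 = 14297 (a product of primes ≡ 1 (mod 4)); a representation of m scales to one of n via (k·x)² + (k·y)² = k²(x² + y²). Each prime p ≡ 1 (mod 4) is itself a sum of two squares; find a² by testing p − a² for a perfect square:
  17: 17 − 1² = 16 = 4² ⇒ 17 = 1² + 4².
  29: 29 − 1² = 28, 29 − 2² = 25 = 5² ⇒ 29 = 2² + 5².
  Combine using the Brahmagupta–Fibonacci identity (a² + b²)(c² + d²) = (ac − bd)² + (ad + bc)² = (ac + bd)² + (ad − bc)²:
  17 · 29 = 493: from (1² + 4²)(2² + 5²), take (1·2 − 4·5, 1·5 + 4·2) = (2 − 20, 5 + 8) = (-18, 13); dropping signs (only squares matter) gives (18, 13); check 18² + 13² = 324 + 169 = 493 ✓.
  493 · 29 = 14297: from (18² + 13²)(2² + 5²), take (18·2 − 13·5, 18·5 + 13·2) = (36 − 65, 90 + 26) = (-29, 116); dropping signs (only squares matter) gives (29, 116); check 29² + 116² = 841 + 13456 = 14297 ✓.
  Scale by k = 3: (3·29, 3·116) = (87, 348).
Step 4: Order so x ≤ y and verify: 87² + 348² = 7569 + 121104 = 128673 = n. ✓

n = 128673 = 87² + 348² (one valid representation with x ≤ y).


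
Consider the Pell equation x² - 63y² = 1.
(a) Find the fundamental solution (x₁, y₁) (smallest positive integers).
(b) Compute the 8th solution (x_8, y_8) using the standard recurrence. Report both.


Step 1: Find the fundamental solution (x₁, y₁) of x² - 63y² = 1.
  Expand √63 as a continued fraction. a₀ = ⌊√63⌋ = 7; iterate m_{k+1} = d_k·a_k − m_k, d_{k+1} = (63 − m_{k+1}²)/d_k, a_{k+1} = ⌊(a₀ + m_{k+1})/d_{k+1}⌋ (starting m₀ = 0, d₀ = 1), with convergents p_k = a_k·p_{k-1} + p_{k-2}, q_k = a_k·q_{k-1} + q_{k-2} (p₋₁ = 1, q₋₁ = 0):
  k = 0: a₀ = 7; p₀/q₀ = 7/1; p₀² − 63·q₀² = 49 − 63 = -14.
  k = 1: m = 7, d = 14, a = ⌊(7 + 7)/14⌋ = 1; p/q = (1·7 + 1)/(1·1 + 0) = 8/1; p² − 63·q² = 64 − 63 = 1.
  The first convergent with p² − 63·q² = 1 gives the fundamental solution (x₁, y₁) = (8, 1).
Step 2: Apply the recurrence (x_{n+1}, y_{n+1}) = (x₁x_n + 63y₁y_n, x₁y_n + y₁x_n) repeatedly.
  From (x_1, y_1) = (8, 1): x_2 = 8·8 + 63·1·1 = 127; y_2 = 8·1 + 1·8 = 16.
  From (x_2, y_2) = (127, 16): x_3 = 8·127 + 63·1·16 = 2024; y_3 = 8·16 + 1·127 = 255.
  From (x_3, y_3) = (2024, 255): x_4 = 8·2024 + 63·1·255 = 32257; y_4 = 8·255 + 1·2024 = 4064.
  From (x_4, y_4) = (32257, 4064): x_5 = 8·32257 + 63·1·4064 = 514088; y_5 = 8·4064 + 1·32257 = 64769.
  From (x_5, y_5) = (514088, 64769): x_6 = 8·514088 + 63·1·64769 = 8193151; y_6 = 8·64769 + 1·514088 = 1032240.
  From (x_6, y_6) = (8193151, 1032240): x_7 = 8·8193151 + 63·1·1032240 = 130576328; y_7 = 8·1032240 + 1·8193151 = 16451071.
  From (x_7, y_7) = (130576328, 16451071): x_8 = 8·130576328 + 63·1·16451071 = 2081028097; y_8 = 8·16451071 + 1·130576328 = 262184896.
Step 3: Verify x_8² - 63·y_8² = 4330677940503441409 - 4330677940503441408 = 1 (should be 1). ✓

(x_1, y_1) = (8, 1); (x_8, y_8) = (2081028097, 262184896).


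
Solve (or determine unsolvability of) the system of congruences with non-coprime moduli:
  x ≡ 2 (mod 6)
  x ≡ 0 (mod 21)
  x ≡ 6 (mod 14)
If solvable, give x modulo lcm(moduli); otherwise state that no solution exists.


Moduli 6, 21, 14 are not pairwise coprime, so CRT works modulo lcm(m_i) when all pairwise compatibility conditions hold.
Pairwise compatibility: gcd(m_i, m_j) must divide a_i - a_j for every pair.
Merge one congruence at a time:
  Start: x ≡ 2 (mod 6).
  Combine with x ≡ 0 (mod 21): gcd(6, 21) = 3, and 0 - 2 = -2 is NOT divisible by 3.
    ⇒ system is inconsistent (no integer solution).

No solution (the system is inconsistent).


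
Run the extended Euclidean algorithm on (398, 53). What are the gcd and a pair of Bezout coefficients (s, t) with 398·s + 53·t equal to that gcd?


Euclidean algorithm on (398, 53) — divide until remainder is 0:
  398 = 7 · 53 + 27
  53 = 1 · 27 + 26
  27 = 1 · 26 + 1
  26 = 26 · 1 + 0
gcd(398, 53) = 1.
Track Bezout coefficients alongside the remainders: start with r₀ = 398 = a·1 + b·0 (s = 1, t = 0) and r₁ = 53 = a·0 + b·1 (s = 0, t = 1); each new remainder r_{k+1} = r_{k-1} − q_k·r_k inherits s_{k+1} = s_{k-1} − q_k·s_k, t_{k+1} = t_{k-1} − q_k·t_k, so r_k = a·s_k + b·t_k at every step:
  q = 7: r = 27, s = 1 − 7·0 = 1, t = 0 − 7·1 = -7  (check: 398·1 + 53·(-7) = 27)
  q = 1: r = 26, s = 0 − 1·1 = -1, t = 1 − 1·(-7) = 8  (check: 398·(-1) + 53·8 = 26)
  q = 1: r = 1, s = 1 − 1·(-1) = 2, t = -7 − 1·8 = -15  (check: 398·2 + 53·(-15) = 1)
The row with r = 1 (the gcd) gives the Bezout coefficients s = 2, t = -15.
Result: 398 · (2) + 53 · (-15) = 1.

gcd(398, 53) = 1; s = 2, t = -15 (check: 398·2 + 53·(-15) = 1).


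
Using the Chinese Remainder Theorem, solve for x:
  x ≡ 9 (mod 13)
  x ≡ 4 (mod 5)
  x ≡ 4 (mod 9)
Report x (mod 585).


Moduli 13, 5, 9 are pairwise coprime; by CRT there is a unique solution modulo M = 13 · 5 · 9 = 585.
Solve pairwise, accumulating the modulus:
  Start with x ≡ 9 (mod 13).
  Combine with x ≡ 4 (mod 5): since gcd(13, 5) = 1, we get a unique residue mod 65.
    Write x = 9 + 13·t and substitute into x ≡ 4 (mod 5): 13·t ≡ 4 − 9 = -5 (mod 5).
    Reduce coefficients mod 5: 3·t ≡ 0 (mod 5).
    The inverse of 3 mod 5 is 2 (since 3·2 = 6 = 1·5 + 1), so t ≡ 2·0 = 0 ≡ 0 (mod 5).
    Then x = 9 + 13·0 = 9, valid modulo lcm(13, 5) = 65: x ≡ 9 (mod 65).
  Combine with x ≡ 4 (mod 9): since gcd(65, 9) = 1, we get a unique residue mod 585.
    Write x = 9 + 65·t and substitute into x ≡ 4 (mod 9): 65·t ≡ 4 − 9 = -5 (mod 9).
    Reduce coefficients mod 9: 2·t ≡ 4 (mod 9).
    The inverse of 2 mod 9 is 5 (since 2·5 = 10 = 1·9 + 1), so t ≡ 5·4 = 20 ≡ 2 (mod 9).
    Then x = 9 + 65·2 = 139, valid modulo lcm(65, 9) = 585: x ≡ 139 (mod 585).
Verify: 139 mod 13 = 9 ✓, 139 mod 5 = 4 ✓, 139 mod 9 = 4 ✓.

x ≡ 139 (mod 585).


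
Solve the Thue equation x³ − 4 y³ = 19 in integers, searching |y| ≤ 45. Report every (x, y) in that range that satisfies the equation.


The equation is x³ - 4y³ = 19. For fixed y, x³ = 4·y³ + 19, so a solution requires the RHS to be a perfect cube.
Strategy: iterate y from -45 to 45, compute RHS = 4·y³ + 19, and check whether it is a (positive or negative) perfect cube.
Check small values of y:
  y = 0: RHS = 19 is not a perfect cube.
  y = 1: RHS = 23 is not a perfect cube.
  y = -1: RHS = 15 is not a perfect cube.
  y = 2: RHS = 51 is not a perfect cube.
  y = -2: RHS = -13 is not a perfect cube.
  y = 3: RHS = 127 is not a perfect cube.
  y = -3: RHS = -89 is not a perfect cube.
Continuing the search up to |y| = 45 finds no solutions either.
No (x, y) in the scanned range satisfies the equation.

No integer solutions with |y| ≤ 45.


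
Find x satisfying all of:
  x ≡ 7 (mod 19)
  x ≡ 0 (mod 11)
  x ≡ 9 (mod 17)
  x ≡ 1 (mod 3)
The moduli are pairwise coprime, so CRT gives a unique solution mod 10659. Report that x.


Product of moduli M = 19 · 11 · 17 · 3 = 10659.
Merge one congruence at a time:
  Start: x ≡ 7 (mod 19).
  Combine with x ≡ 0 (mod 11); new modulus lcm = 209.
    Write x = 7 + 19·t and substitute into x ≡ 0 (mod 11): 19·t ≡ 0 − 7 = -7 (mod 11).
    Reduce coefficients mod 11: 8·t ≡ 4 (mod 11).
    The inverse of 8 mod 11 is 7 (since 8·7 = 56 = 5·11 + 1), so t ≡ 7·4 = 28 ≡ 6 (mod 11).
    Then x = 7 + 19·6 = 121, valid modulo lcm(19, 11) = 209: x ≡ 121 (mod 209).
  Combine with x ≡ 9 (mod 17); new modulus lcm = 3553.
    Write x = 121 + 209·t and substitute into x ≡ 9 (mod 17): 209·t ≡ 9 − 121 = -112 (mod 17).
    Reduce coefficients mod 17: 5·t ≡ 7 (mod 17).
    The inverse of 5 mod 17 is 7 (since 5·7 = 35 = 2·17 + 1), so t ≡ 7·7 = 49 ≡ 15 (mod 17).
    Then x = 121 + 209·15 = 3256, valid modulo lcm(209, 17) = 3553: x ≡ 3256 (mod 3553).
  Combine with x ≡ 1 (mod 3); new modulus lcm = 10659.
    Write x = 3256 + 3553·t and substitute into x ≡ 1 (mod 3): 3553·t ≡ 1 − 3256 = -3255 (mod 3).
    Reduce coefficients mod 3: 1·t ≡ 0 (mod 3).
    So t ≡ 0 (mod 3).
    Then x = 3256 + 3553·0 = 3256, valid modulo lcm(3553, 3) = 10659: x ≡ 3256 (mod 10659).
Verify against each original: 3256 mod 19 = 7, 3256 mod 11 = 0, 3256 mod 17 = 9, 3256 mod 3 = 1.

x ≡ 3256 (mod 10659).


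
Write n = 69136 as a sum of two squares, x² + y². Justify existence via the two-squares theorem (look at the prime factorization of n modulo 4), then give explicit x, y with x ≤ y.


Step 1: Factor n = 69136 = 2^4 · 29 · 149.
Step 2: Check the mod-4 condition on each prime factor: 2 = 2 (special); 29 ≡ 1 (mod 4), exponent 1; 149 ≡ 1 (mod 4), exponent 1.
All primes ≡ 3 (mod 4) appear to even exponent (or don't appear), so by the two-squares theorem n IS expressible as a sum of two squares.
Step 3: Build a representation. Group n = k² · m with k = 4 and m = 29 · 149 = 4321 (a product of primes ≡ 1 (mod 4)); a representation of m scales to one of n via (k·x)² + (k·y)² = k²(x² + y²). Each prime p ≡ 1 (mod 4) is itself a sum of two squares; find a² by testing p − a² for a perfect square:
  29: 29 − 1² = 28, 29 − 2² = 25 = 5² ⇒ 29 = 2² + 5².
  149: 149 − 1² = 148, 149 − 2² = 145, 149 − 3² = 140, 149 − 4² = 133, 149 − 5² = 124, 149 − 6² = 113, 149 − 7² = 100 = 10² ⇒ 149 = 7² + 10².
  Combine using the Brahmagupta–Fibonacci identity (a² + b²)(c² + d²) = (ac − bd)² + (ad + bc)² = (ac + bd)² + (ad − bc)²:
  29 · 149 = 4321: from (2² + 5²)(7² + 10²), take (2·7 − 5·10, 2·10 + 5·7) = (14 − 50, 20 + 35) = (-36, 55); dropping signs (only squares matter) gives (36, 55); check 36² + 55² = 1296 + 3025 = 4321 ✓.
  Scale by k = 4: (4·36, 4·55) = (144, 220).
Step 4: Order so x ≤ y and verify: 144² + 220² = 20736 + 48400 = 69136 = n. ✓

n = 69136 = 144² + 220² (one valid representation with x ≤ y).


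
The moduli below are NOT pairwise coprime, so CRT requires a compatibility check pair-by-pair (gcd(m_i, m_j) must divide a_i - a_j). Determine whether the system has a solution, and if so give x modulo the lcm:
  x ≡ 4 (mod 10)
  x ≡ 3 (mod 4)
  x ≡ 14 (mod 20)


Moduli 10, 4, 20 are not pairwise coprime, so CRT works modulo lcm(m_i) when all pairwise compatibility conditions hold.
Pairwise compatibility: gcd(m_i, m_j) must divide a_i - a_j for every pair.
Merge one congruence at a time:
  Start: x ≡ 4 (mod 10).
  Combine with x ≡ 3 (mod 4): gcd(10, 4) = 2, and 3 - 4 = -1 is NOT divisible by 2.
    ⇒ system is inconsistent (no integer solution).

No solution (the system is inconsistent).


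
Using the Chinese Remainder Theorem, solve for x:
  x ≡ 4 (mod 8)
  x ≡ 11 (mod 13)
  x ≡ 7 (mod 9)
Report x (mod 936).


Moduli 8, 13, 9 are pairwise coprime; by CRT there is a unique solution modulo M = 8 · 13 · 9 = 936.
Solve pairwise, accumulating the modulus:
  Start with x ≡ 4 (mod 8).
  Combine with x ≡ 11 (mod 13): since gcd(8, 13) = 1, we get a unique residue mod 104.
    Write x = 4 + 8·t and substitute into x ≡ 11 (mod 13): 8·t ≡ 11 − 4 = 7 (mod 13).
    The inverse of 8 mod 13 is 5 (since 8·5 = 40 = 3·13 + 1), so t ≡ 5·7 = 35 ≡ 9 (mod 13).
    Then x = 4 + 8·9 = 76, valid modulo lcm(8, 13) = 104: x ≡ 76 (mod 104).
  Combine with x ≡ 7 (mod 9): since gcd(104, 9) = 1, we get a unique residue mod 936.
    Write x = 76 + 104·t and substitute into x ≡ 7 (mod 9): 104·t ≡ 7 − 76 = -69 (mod 9).
    Reduce coefficients mod 9: 5·t ≡ 3 (mod 9).
    The inverse of 5 mod 9 is 2 (since 5·2 = 10 = 1·9 + 1), so t ≡ 2·3 = 6 ≡ 6 (mod 9).
    Then x = 76 + 104·6 = 700, valid modulo lcm(104, 9) = 936: x ≡ 700 (mod 936).
Verify: 700 mod 8 = 4 ✓, 700 mod 13 = 11 ✓, 700 mod 9 = 7 ✓.

x ≡ 700 (mod 936).


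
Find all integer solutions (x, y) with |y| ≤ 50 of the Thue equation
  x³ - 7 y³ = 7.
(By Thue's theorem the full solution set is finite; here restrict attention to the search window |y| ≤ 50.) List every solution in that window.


The equation is x³ - 7y³ = 7. For fixed y, x³ = 7·y³ + 7, so a solution requires the RHS to be a perfect cube.
Strategy: iterate y from -50 to 50, compute RHS = 7·y³ + 7, and check whether it is a (positive or negative) perfect cube.
Check small values of y:
  y = 0: RHS = 7 is not a perfect cube.
  y = 1: RHS = 14 is not a perfect cube.
  y = -1: RHS = 0 = (0)³ ⇒ x = 0 works.
  y = 2: RHS = 63 is not a perfect cube.
  y = -2: RHS = -49 is not a perfect cube.
  y = 3: RHS = 196 is not a perfect cube.
  y = -3: RHS = -182 is not a perfect cube.
Continuing the search up to |y| = 50 finds no further solutions beyond those listed.
Collected solutions: (0, -1).

Solutions (with |y| ≤ 50): (0, -1).


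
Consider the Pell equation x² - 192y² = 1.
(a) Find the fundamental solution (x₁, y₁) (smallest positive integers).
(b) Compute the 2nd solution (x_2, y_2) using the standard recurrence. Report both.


Step 1: Find the fundamental solution (x₁, y₁) of x² - 192y² = 1.
  Expand √192 as a continued fraction. a₀ = ⌊√192⌋ = 13; iterate m_{k+1} = d_k·a_k − m_k, d_{k+1} = (192 − m_{k+1}²)/d_k, a_{k+1} = ⌊(a₀ + m_{k+1})/d_{k+1}⌋ (starting m₀ = 0, d₀ = 1), with convergents p_k = a_k·p_{k-1} + p_{k-2}, q_k = a_k·q_{k-1} + q_{k-2} (p₋₁ = 1, q₋₁ = 0):
  k = 0: a₀ = 13; p₀/q₀ = 13/1; p₀² − 192·q₀² = 169 − 192 = -23.
  k = 1: m = 13, d = 23, a = ⌊(13 + 13)/23⌋ = 1; p/q = (1·13 + 1)/(1·1 + 0) = 14/1; p² − 192·q² = 196 − 192 = 4.
  k = 2: m = 10, d = 4, a = ⌊(13 + 10)/4⌋ = 5; p/q = (5·14 + 13)/(5·1 + 1) = 83/6; p² − 192·q² = 6889 − 6912 = -23.
  k = 3: m = 10, d = 23, a = ⌊(13 + 10)/23⌋ = 1; p/q = (1·83 + 14)/(1·6 + 1) = 97/7; p² − 192·q² = 9409 − 9408 = 1.
  The first convergent with p² − 192·q² = 1 gives the fundamental solution (x₁, y₁) = (97, 7).
Step 2: Apply the recurrence (x_{n+1}, y_{n+1}) = (x₁x_n + 192y₁y_n, x₁y_n + y₁x_n) repeatedly.
  From (x_1, y_1) = (97, 7): x_2 = 97·97 + 192·7·7 = 18817; y_2 = 97·7 + 7·97 = 1358.
Step 3: Verify x_2² - 192·y_2² = 354079489 - 354079488 = 1 (should be 1). ✓

(x_1, y_1) = (97, 7); (x_2, y_2) = (18817, 1358).


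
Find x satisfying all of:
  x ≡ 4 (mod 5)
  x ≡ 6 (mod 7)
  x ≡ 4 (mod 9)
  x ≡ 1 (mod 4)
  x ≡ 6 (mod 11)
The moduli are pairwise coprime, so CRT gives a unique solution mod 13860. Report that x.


Product of moduli M = 5 · 7 · 9 · 4 · 11 = 13860.
Merge one congruence at a time:
  Start: x ≡ 4 (mod 5).
  Combine with x ≡ 6 (mod 7); new modulus lcm = 35.
    Write x = 4 + 5·t and substitute into x ≡ 6 (mod 7): 5·t ≡ 6 − 4 = 2 (mod 7).
    The inverse of 5 mod 7 is 3 (since 5·3 = 15 = 2·7 + 1), so t ≡ 3·2 = 6 ≡ 6 (mod 7).
    Then x = 4 + 5·6 = 34, valid modulo lcm(5, 7) = 35: x ≡ 34 (mod 35).
  Combine with x ≡ 4 (mod 9); new modulus lcm = 315.
    Write x = 34 + 35·t and substitute into x ≡ 4 (mod 9): 35·t ≡ 4 − 34 = -30 (mod 9).
    Reduce coefficients mod 9: 8·t ≡ 6 (mod 9).
    The inverse of 8 mod 9 is 8 (since 8·8 = 64 = 7·9 + 1), so t ≡ 8·6 = 48 ≡ 3 (mod 9).
    Then x = 34 + 35·3 = 139, valid modulo lcm(35, 9) = 315: x ≡ 139 (mod 315).
  Combine with x ≡ 1 (mod 4); new modulus lcm = 1260.
    Write x = 139 + 315·t and substitute into x ≡ 1 (mod 4): 315·t ≡ 1 − 139 = -138 (mod 4).
    Reduce coefficients mod 4: 3·t ≡ 2 (mod 4).
    The inverse of 3 mod 4 is 3 (since 3·3 = 9 = 2·4 + 1), so t ≡ 3·2 = 6 ≡ 2 (mod 4).
    Then x = 139 + 315·2 = 769, valid modulo lcm(315, 4) = 1260: x ≡ 769 (mod 1260).
  Combine with x ≡ 6 (mod 11); new modulus lcm = 13860.
    Write x = 769 + 1260·t and substitute into x ≡ 6 (mod 11): 1260·t ≡ 6 − 769 = -763 (mod 11).
    Reduce coefficients mod 11: 6·t ≡ 7 (mod 11).
    The inverse of 6 mod 11 is 2 (since 6·2 = 12 = 1·11 + 1), so t ≡ 2·7 = 14 ≡ 3 (mod 11).
    Then x = 769 + 1260·3 = 4549, valid modulo lcm(1260, 11) = 13860: x ≡ 4549 (mod 13860).
Verify against each original: 4549 mod 5 = 4, 4549 mod 7 = 6, 4549 mod 9 = 4, 4549 mod 4 = 1, 4549 mod 11 = 6.

x ≡ 4549 (mod 13860).


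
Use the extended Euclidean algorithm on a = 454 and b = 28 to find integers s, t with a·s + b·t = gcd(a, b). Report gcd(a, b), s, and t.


Euclidean algorithm on (454, 28) — divide until remainder is 0:
  454 = 16 · 28 + 6
  28 = 4 · 6 + 4
  6 = 1 · 4 + 2
  4 = 2 · 2 + 0
gcd(454, 28) = 2.
Track Bezout coefficients alongside the remainders: start with r₀ = 454 = a·1 + b·0 (s = 1, t = 0) and r₁ = 28 = a·0 + b·1 (s = 0, t = 1); each new remainder r_{k+1} = r_{k-1} − q_k·r_k inherits s_{k+1} = s_{k-1} − q_k·s_k, t_{k+1} = t_{k-1} − q_k·t_k, so r_k = a·s_k + b·t_k at every step:
  q = 16: r = 6, s = 1 − 16·0 = 1, t = 0 − 16·1 = -16  (check: 454·1 + 28·(-16) = 6)
  q = 4: r = 4, s = 0 − 4·1 = -4, t = 1 − 4·(-16) = 65  (check: 454·(-4) + 28·65 = 4)
  q = 1: r = 2, s = 1 − 1·(-4) = 5, t = -16 − 1·65 = -81  (check: 454·5 + 28·(-81) = 2)
The row with r = 2 (the gcd) gives the Bezout coefficients s = 5, t = -81.
Result: 454 · (5) + 28 · (-81) = 2.

gcd(454, 28) = 2; s = 5, t = -81 (check: 454·5 + 28·(-81) = 2).


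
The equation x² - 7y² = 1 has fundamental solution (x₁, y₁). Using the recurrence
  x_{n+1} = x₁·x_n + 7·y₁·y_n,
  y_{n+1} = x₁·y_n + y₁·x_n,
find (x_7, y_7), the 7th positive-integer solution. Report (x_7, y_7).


Step 1: Find the fundamental solution (x₁, y₁) of x² - 7y² = 1.
  Expand √7 as a continued fraction. a₀ = ⌊√7⌋ = 2; iterate m_{k+1} = d_k·a_k − m_k, d_{k+1} = (7 − m_{k+1}²)/d_k, a_{k+1} = ⌊(a₀ + m_{k+1})/d_{k+1}⌋ (starting m₀ = 0, d₀ = 1), with convergents p_k = a_k·p_{k-1} + p_{k-2}, q_k = a_k·q_{k-1} + q_{k-2} (p₋₁ = 1, q₋₁ = 0):
  k = 0: a₀ = 2; p₀/q₀ = 2/1; p₀² − 7·q₀² = 4 − 7 = -3.
  k = 1: m = 2, d = 3, a = ⌊(2 + 2)/3⌋ = 1; p/q = (1·2 + 1)/(1·1 + 0) = 3/1; p² − 7·q² = 9 − 7 = 2.
  k = 2: m = 1, d = 2, a = ⌊(2 + 1)/2⌋ = 1; p/q = (1·3 + 2)/(1·1 + 1) = 5/2; p² − 7·q² = 25 − 28 = -3.
  k = 3: m = 1, d = 3, a = ⌊(2 + 1)/3⌋ = 1; p/q = (1·5 + 3)/(1·2 + 1) = 8/3; p² − 7·q² = 64 − 63 = 1.
  The first convergent with p² − 7·q² = 1 gives the fundamental solution (x₁, y₁) = (8, 3).
Step 2: Apply the recurrence (x_{n+1}, y_{n+1}) = (x₁x_n + 7y₁y_n, x₁y_n + y₁x_n) repeatedly.
  From (x_1, y_1) = (8, 3): x_2 = 8·8 + 7·3·3 = 127; y_2 = 8·3 + 3·8 = 48.
  From (x_2, y_2) = (127, 48): x_3 = 8·127 + 7·3·48 = 2024; y_3 = 8·48 + 3·127 = 765.
  From (x_3, y_3) = (2024, 765): x_4 = 8·2024 + 7·3·765 = 32257; y_4 = 8·765 + 3·2024 = 12192.
  From (x_4, y_4) = (32257, 12192): x_5 = 8·32257 + 7·3·12192 = 514088; y_5 = 8·12192 + 3·32257 = 194307.
  From (x_5, y_5) = (514088, 194307): x_6 = 8·514088 + 7·3·194307 = 8193151; y_6 = 8·194307 + 3·514088 = 3096720.
  From (x_6, y_6) = (8193151, 3096720): x_7 = 8·8193151 + 7·3·3096720 = 130576328; y_7 = 8·3096720 + 3·8193151 = 49353213.
Step 3: Verify x_7² - 7·y_7² = 17050177433963584 - 17050177433963583 = 1 (should be 1). ✓

(x_1, y_1) = (8, 3); (x_7, y_7) = (130576328, 49353213).


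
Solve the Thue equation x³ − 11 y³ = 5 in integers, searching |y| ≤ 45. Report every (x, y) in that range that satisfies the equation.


The equation is x³ - 11y³ = 5. For fixed y, x³ = 11·y³ + 5, so a solution requires the RHS to be a perfect cube.
Strategy: iterate y from -45 to 45, compute RHS = 11·y³ + 5, and check whether it is a (positive or negative) perfect cube.
Check small values of y:
  y = 0: RHS = 5 is not a perfect cube.
  y = 1: RHS = 16 is not a perfect cube.
  y = -1: RHS = -6 is not a perfect cube.
  y = 2: RHS = 93 is not a perfect cube.
  y = -2: RHS = -83 is not a perfect cube.
  y = 3: RHS = 302 is not a perfect cube.
  y = -3: RHS = -292 is not a perfect cube.
Continuing the search up to |y| = 45 finds no solutions either.
No (x, y) in the scanned range satisfies the equation.

No integer solutions with |y| ≤ 45.


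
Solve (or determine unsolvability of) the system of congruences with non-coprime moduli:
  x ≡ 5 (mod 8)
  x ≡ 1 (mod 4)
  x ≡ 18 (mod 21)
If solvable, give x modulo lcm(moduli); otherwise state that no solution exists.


Moduli 8, 4, 21 are not pairwise coprime, so CRT works modulo lcm(m_i) when all pairwise compatibility conditions hold.
Pairwise compatibility: gcd(m_i, m_j) must divide a_i - a_j for every pair.
Merge one congruence at a time:
  Start: x ≡ 5 (mod 8).
  Combine with x ≡ 1 (mod 4): gcd(8, 4) = 4; 1 - 5 = -4, which IS divisible by 4, so compatible.
    Write x = 5 + 8·t and substitute into x ≡ 1 (mod 4): 8·t ≡ 1 − 5 = -4 (mod 4).
    Divide the congruence (and modulus) by g = 4: 2·t ≡ -1 (mod 1).
    Modulo 1 every t works; take t = 0.
    Then x = 5 + 8·0 = 5, valid modulo lcm(8, 4) = 8: x ≡ 5 (mod 8).
  Combine with x ≡ 18 (mod 21): gcd(8, 21) = 1; 18 - 5 = 13, which IS divisible by 1, so compatible.
    Write x = 5 + 8·t and substitute into x ≡ 18 (mod 21): 8·t ≡ 18 − 5 = 13 (mod 21).
    The inverse of 8 mod 21 is 8 (since 8·8 = 64 = 3·21 + 1), so t ≡ 8·13 = 104 ≡ 20 (mod 21).
    Then x = 5 + 8·20 = 165, valid modulo lcm(8, 21) = 168: x ≡ 165 (mod 168).
Verify: 165 mod 8 = 5, 165 mod 4 = 1, 165 mod 21 = 18.

x ≡ 165 (mod 168).


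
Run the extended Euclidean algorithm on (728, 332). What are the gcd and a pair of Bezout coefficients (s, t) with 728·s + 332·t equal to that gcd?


Euclidean algorithm on (728, 332) — divide until remainder is 0:
  728 = 2 · 332 + 64
  332 = 5 · 64 + 12
  64 = 5 · 12 + 4
  12 = 3 · 4 + 0
gcd(728, 332) = 4.
Track Bezout coefficients alongside the remainders: start with r₀ = 728 = a·1 + b·0 (s = 1, t = 0) and r₁ = 332 = a·0 + b·1 (s = 0, t = 1); each new remainder r_{k+1} = r_{k-1} − q_k·r_k inherits s_{k+1} = s_{k-1} − q_k·s_k, t_{k+1} = t_{k-1} − q_k·t_k, so r_k = a·s_k + b·t_k at every step:
  q = 2: r = 64, s = 1 − 2·0 = 1, t = 0 − 2·1 = -2  (check: 728·1 + 332·(-2) = 64)
  q = 5: r = 12, s = 0 − 5·1 = -5, t = 1 − 5·(-2) = 11  (check: 728·(-5) + 332·11 = 12)
  q = 5: r = 4, s = 1 − 5·(-5) = 26, t = -2 − 5·11 = -57  (check: 728·26 + 332·(-57) = 4)
The row with r = 4 (the gcd) gives the Bezout coefficients s = 26, t = -57.
Result: 728 · (26) + 332 · (-57) = 4.

gcd(728, 332) = 4; s = 26, t = -57 (check: 728·26 + 332·(-57) = 4).


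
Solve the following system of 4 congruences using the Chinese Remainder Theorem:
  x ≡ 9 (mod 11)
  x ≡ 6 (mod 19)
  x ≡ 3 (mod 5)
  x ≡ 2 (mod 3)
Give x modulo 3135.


Product of moduli M = 11 · 19 · 5 · 3 = 3135.
Merge one congruence at a time:
  Start: x ≡ 9 (mod 11).
  Combine with x ≡ 6 (mod 19); new modulus lcm = 209.
    Write x = 9 + 11·t and substitute into x ≡ 6 (mod 19): 11·t ≡ 6 − 9 = -3 (mod 19).
    Reduce coefficients mod 19: 11·t ≡ 16 (mod 19).
    The inverse of 11 mod 19 is 7 (since 11·7 = 77 = 4·19 + 1), so t ≡ 7·16 = 112 ≡ 17 (mod 19).
    Then x = 9 + 11·17 = 196, valid modulo lcm(11, 19) = 209: x ≡ 196 (mod 209).
  Combine with x ≡ 3 (mod 5); new modulus lcm = 1045.
    Write x = 196 + 209·t and substitute into x ≡ 3 (mod 5): 209·t ≡ 3 − 196 = -193 (mod 5).
    Reduce coefficients mod 5: 4·t ≡ 2 (mod 5).
    The inverse of 4 mod 5 is 4 (since 4·4 = 16 = 3·5 + 1), so t ≡ 4·2 = 8 ≡ 3 (mod 5).
    Then x = 196 + 209·3 = 823, valid modulo lcm(209, 5) = 1045: x ≡ 823 (mod 1045).
  Combine with x ≡ 2 (mod 3); new modulus lcm = 3135.
    Write x = 823 + 1045·t and substitute into x ≡ 2 (mod 3): 1045·t ≡ 2 − 823 = -821 (mod 3).
    Reduce coefficients mod 3: 1·t ≡ 1 (mod 3).
    So t ≡ 1 (mod 3).
    Then x = 823 + 1045·1 = 1868, valid modulo lcm(1045, 3) = 3135: x ≡ 1868 (mod 3135).
Verify against each original: 1868 mod 11 = 9, 1868 mod 19 = 6, 1868 mod 5 = 3, 1868 mod 3 = 2.

x ≡ 1868 (mod 3135).


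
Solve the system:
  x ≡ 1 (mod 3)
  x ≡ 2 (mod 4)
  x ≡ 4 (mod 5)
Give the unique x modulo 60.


Moduli 3, 4, 5 are pairwise coprime; by CRT there is a unique solution modulo M = 3 · 4 · 5 = 60.
Solve pairwise, accumulating the modulus:
  Start with x ≡ 1 (mod 3).
  Combine with x ≡ 2 (mod 4): since gcd(3, 4) = 1, we get a unique residue mod 12.
    Write x = 1 + 3·t and substitute into x ≡ 2 (mod 4): 3·t ≡ 2 − 1 = 1 (mod 4).
    The inverse of 3 mod 4 is 3 (since 3·3 = 9 = 2·4 + 1), so t ≡ 3·1 = 3 ≡ 3 (mod 4).
    Then x = 1 + 3·3 = 10, valid modulo lcm(3, 4) = 12: x ≡ 10 (mod 12).
  Combine with x ≡ 4 (mod 5): since gcd(12, 5) = 1, we get a unique residue mod 60.
    Write x = 10 + 12·t and substitute into x ≡ 4 (mod 5): 12·t ≡ 4 − 10 = -6 (mod 5).
    Reduce coefficients mod 5: 2·t ≡ 4 (mod 5).
    The inverse of 2 mod 5 is 3 (since 2·3 = 6 = 1·5 + 1), so t ≡ 3·4 = 12 ≡ 2 (mod 5).
    Then x = 10 + 12·2 = 34, valid modulo lcm(12, 5) = 60: x ≡ 34 (mod 60).
Verify: 34 mod 3 = 1 ✓, 34 mod 4 = 2 ✓, 34 mod 5 = 4 ✓.

x ≡ 34 (mod 60).


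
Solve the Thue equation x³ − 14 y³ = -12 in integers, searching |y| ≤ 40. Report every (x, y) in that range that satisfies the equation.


The equation is x³ - 14y³ = -12. For fixed y, x³ = 14·y³ − 12, so a solution requires the RHS to be a perfect cube.
Strategy: iterate y from -40 to 40, compute RHS = 14·y³ − 12, and check whether it is a (positive or negative) perfect cube.
Check small values of y:
  y = 0: RHS = -12 is not a perfect cube.
  y = 1: RHS = 2 is not a perfect cube.
  y = -1: RHS = -26 is not a perfect cube.
  y = 2: RHS = 100 is not a perfect cube.
  y = -2: RHS = -124 is not a perfect cube.
  y = 3: RHS = 366 is not a perfect cube.
  y = -3: RHS = -390 is not a perfect cube.
Continuing the search up to |y| = 40 finds no solutions either.
No (x, y) in the scanned range satisfies the equation.

No integer solutions with |y| ≤ 40.


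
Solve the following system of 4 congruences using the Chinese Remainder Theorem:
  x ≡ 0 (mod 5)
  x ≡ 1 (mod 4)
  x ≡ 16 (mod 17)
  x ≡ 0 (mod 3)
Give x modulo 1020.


Product of moduli M = 5 · 4 · 17 · 3 = 1020.
Merge one congruence at a time:
  Start: x ≡ 0 (mod 5).
  Combine with x ≡ 1 (mod 4); new modulus lcm = 20.
    Write x = 0 + 5·t and substitute into x ≡ 1 (mod 4): 5·t ≡ 1 − 0 = 1 (mod 4).
    Reduce coefficients mod 4: 1·t ≡ 1 (mod 4).
    So t ≡ 1 (mod 4).
    Then x = 0 + 5·1 = 5, valid modulo lcm(5, 4) = 20: x ≡ 5 (mod 20).
  Combine with x ≡ 16 (mod 17); new modulus lcm = 340.
    Write x = 5 + 20·t and substitute into x ≡ 16 (mod 17): 20·t ≡ 16 − 5 = 11 (mod 17).
    Reduce coefficients mod 17: 3·t ≡ 11 (mod 17).
    The inverse of 3 mod 17 is 6 (since 3·6 = 18 = 1·17 + 1), so t ≡ 6·11 = 66 ≡ 15 (mod 17).
    Then x = 5 + 20·15 = 305, valid modulo lcm(20, 17) = 340: x ≡ 305 (mod 340).
  Combine with x ≡ 0 (mod 3); new modulus lcm = 1020.
    Write x = 305 + 340·t and substitute into x ≡ 0 (mod 3): 340·t ≡ 0 − 305 = -305 (mod 3).
    Reduce coefficients mod 3: 1·t ≡ 1 (mod 3).
    So t ≡ 1 (mod 3).
    Then x = 305 + 340·1 = 645, valid modulo lcm(340, 3) = 1020: x ≡ 645 (mod 1020).
Verify against each original: 645 mod 5 = 0, 645 mod 4 = 1, 645 mod 17 = 16, 645 mod 3 = 0.

x ≡ 645 (mod 1020).


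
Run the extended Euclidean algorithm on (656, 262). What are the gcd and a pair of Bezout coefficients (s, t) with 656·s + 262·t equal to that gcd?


Euclidean algorithm on (656, 262) — divide until remainder is 0:
  656 = 2 · 262 + 132
  262 = 1 · 132 + 130
  132 = 1 · 130 + 2
  130 = 65 · 2 + 0
gcd(656, 262) = 2.
Track Bezout coefficients alongside the remainders: start with r₀ = 656 = a·1 + b·0 (s = 1, t = 0) and r₁ = 262 = a·0 + b·1 (s = 0, t = 1); each new remainder r_{k+1} = r_{k-1} − q_k·r_k inherits s_{k+1} = s_{k-1} − q_k·s_k, t_{k+1} = t_{k-1} − q_k·t_k, so r_k = a·s_k + b·t_k at every step:
  q = 2: r = 132, s = 1 − 2·0 = 1, t = 0 − 2·1 = -2  (check: 656·1 + 262·(-2) = 132)
  q = 1: r = 130, s = 0 − 1·1 = -1, t = 1 − 1·(-2) = 3  (check: 656·(-1) + 262·3 = 130)
  q = 1: r = 2, s = 1 − 1·(-1) = 2, t = -2 − 1·3 = -5  (check: 656·2 + 262·(-5) = 2)
The row with r = 2 (the gcd) gives the Bezout coefficients s = 2, t = -5.
Result: 656 · (2) + 262 · (-5) = 2.

gcd(656, 262) = 2; s = 2, t = -5 (check: 656·2 + 262·(-5) = 2).


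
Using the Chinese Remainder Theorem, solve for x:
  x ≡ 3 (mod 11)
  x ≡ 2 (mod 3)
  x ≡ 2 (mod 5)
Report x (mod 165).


Moduli 11, 3, 5 are pairwise coprime; by CRT there is a unique solution modulo M = 11 · 3 · 5 = 165.
Solve pairwise, accumulating the modulus:
  Start with x ≡ 3 (mod 11).
  Combine with x ≡ 2 (mod 3): since gcd(11, 3) = 1, we get a unique residue mod 33.
    Write x = 3 + 11·t and substitute into x ≡ 2 (mod 3): 11·t ≡ 2 − 3 = -1 (mod 3).
    Reduce coefficients mod 3: 2·t ≡ 2 (mod 3).
    The inverse of 2 mod 3 is 2 (since 2·2 = 4 = 1·3 + 1), so t ≡ 2·2 = 4 ≡ 1 (mod 3).
    Then x = 3 + 11·1 = 14, valid modulo lcm(11, 3) = 33: x ≡ 14 (mod 33).
  Combine with x ≡ 2 (mod 5): since gcd(33, 5) = 1, we get a unique residue mod 165.
    Write x = 14 + 33·t and substitute into x ≡ 2 (mod 5): 33·t ≡ 2 − 14 = -12 (mod 5).
    Reduce coefficients mod 5: 3·t ≡ 3 (mod 5).
    The inverse of 3 mod 5 is 2 (since 3·2 = 6 = 1·5 + 1), so t ≡ 2·3 = 6 ≡ 1 (mod 5).
    Then x = 14 + 33·1 = 47, valid modulo lcm(33, 5) = 165: x ≡ 47 (mod 165).
Verify: 47 mod 11 = 3 ✓, 47 mod 3 = 2 ✓, 47 mod 5 = 2 ✓.

x ≡ 47 (mod 165).


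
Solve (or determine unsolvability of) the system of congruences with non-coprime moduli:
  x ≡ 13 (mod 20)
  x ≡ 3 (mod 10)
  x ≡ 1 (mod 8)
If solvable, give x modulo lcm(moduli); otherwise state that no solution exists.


Moduli 20, 10, 8 are not pairwise coprime, so CRT works modulo lcm(m_i) when all pairwise compatibility conditions hold.
Pairwise compatibility: gcd(m_i, m_j) must divide a_i - a_j for every pair.
Merge one congruence at a time:
  Start: x ≡ 13 (mod 20).
  Combine with x ≡ 3 (mod 10): gcd(20, 10) = 10; 3 - 13 = -10, which IS divisible by 10, so compatible.
    Write x = 13 + 20·t and substitute into x ≡ 3 (mod 10): 20·t ≡ 3 − 13 = -10 (mod 10).
    Divide the congruence (and modulus) by g = 10: 2·t ≡ -1 (mod 1).
    Modulo 1 every t works; take t = 0.
    Then x = 13 + 20·0 = 13, valid modulo lcm(20, 10) = 20: x ≡ 13 (mod 20).
  Combine with x ≡ 1 (mod 8): gcd(20, 8) = 4; 1 - 13 = -12, which IS divisible by 4, so compatible.
    Write x = 13 + 20·t and substitute into x ≡ 1 (mod 8): 20·t ≡ 1 − 13 = -12 (mod 8).
    Divide the congruence (and modulus) by g = 4: 5·t ≡ -3 (mod 2).
    Reduce coefficients mod 2: 1·t ≡ 1 (mod 2).
    So t ≡ 1 (mod 2).
    Then x = 13 + 20·1 = 33, valid modulo lcm(20, 8) = 40: x ≡ 33 (mod 40).
Verify: 33 mod 20 = 13, 33 mod 10 = 3, 33 mod 8 = 1.

x ≡ 33 (mod 40).


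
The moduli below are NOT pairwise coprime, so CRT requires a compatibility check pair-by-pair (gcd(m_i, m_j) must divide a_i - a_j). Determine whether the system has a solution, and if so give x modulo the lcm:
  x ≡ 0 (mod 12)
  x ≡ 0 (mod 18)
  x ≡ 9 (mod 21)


Moduli 12, 18, 21 are not pairwise coprime, so CRT works modulo lcm(m_i) when all pairwise compatibility conditions hold.
Pairwise compatibility: gcd(m_i, m_j) must divide a_i - a_j for every pair.
Merge one congruence at a time:
  Start: x ≡ 0 (mod 12).
  Combine with x ≡ 0 (mod 18): gcd(12, 18) = 6; 0 - 0 = 0, which IS divisible by 6, so compatible.
    Write x = 0 + 12·t and substitute into x ≡ 0 (mod 18): 12·t ≡ 0 − 0 = 0 (mod 18).
    Divide the congruence (and modulus) by g = 6: 2·t ≡ 0 (mod 3).
    The inverse of 2 mod 3 is 2 (since 2·2 = 4 = 1·3 + 1), so t ≡ 2·0 = 0 ≡ 0 (mod 3).
    Then x = 0 + 12·0 = 0, valid modulo lcm(12, 18) = 36: x ≡ 0 (mod 36).
  Combine with x ≡ 9 (mod 21): gcd(36, 21) = 3; 9 - 0 = 9, which IS divisible by 3, so compatible.
    Write x = 0 + 36·t and substitute into x ≡ 9 (mod 21): 36·t ≡ 9 − 0 = 9 (mod 21).
    Divide the congruence (and modulus) by g = 3: 12·t ≡ 3 (mod 7).
    Reduce coefficients mod 7: 5·t ≡ 3 (mod 7).
    The inverse of 5 mod 7 is 3 (since 5·3 = 15 = 2·7 + 1), so t ≡ 3·3 = 9 ≡ 2 (mod 7).
    Then x = 0 + 36·2 = 72, valid modulo lcm(36, 21) = 252: x ≡ 72 (mod 252).
Verify: 72 mod 12 = 0, 72 mod 18 = 0, 72 mod 21 = 9.

x ≡ 72 (mod 252).


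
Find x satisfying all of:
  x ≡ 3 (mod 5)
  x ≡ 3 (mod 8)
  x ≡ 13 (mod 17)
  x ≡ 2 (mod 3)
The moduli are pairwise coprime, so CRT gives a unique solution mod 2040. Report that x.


Product of moduli M = 5 · 8 · 17 · 3 = 2040.
Merge one congruence at a time:
  Start: x ≡ 3 (mod 5).
  Combine with x ≡ 3 (mod 8); new modulus lcm = 40.
    Write x = 3 + 5·t and substitute into x ≡ 3 (mod 8): 5·t ≡ 3 − 3 = 0 (mod 8).
    The inverse of 5 mod 8 is 5 (since 5·5 = 25 = 3·8 + 1), so t ≡ 5·0 = 0 ≡ 0 (mod 8).
    Then x = 3 + 5·0 = 3, valid modulo lcm(5, 8) = 40: x ≡ 3 (mod 40).
  Combine with x ≡ 13 (mod 17); new modulus lcm = 680.
    Write x = 3 + 40·t and substitute into x ≡ 13 (mod 17): 40·t ≡ 13 − 3 = 10 (mod 17).
    Reduce coefficients mod 17: 6·t ≡ 10 (mod 17).
    The inverse of 6 mod 17 is 3 (since 6·3 = 18 = 1·17 + 1), so t ≡ 3·10 = 30 ≡ 13 (mod 17).
    Then x = 3 + 40·13 = 523, valid modulo lcm(40, 17) = 680: x ≡ 523 (mod 680).
  Combine with x ≡ 2 (mod 3); new modulus lcm = 2040.
    Write x = 523 + 680·t and substitute into x ≡ 2 (mod 3): 680·t ≡ 2 − 523 = -521 (mod 3).
    Reduce coefficients mod 3: 2·t ≡ 1 (mod 3).
    The inverse of 2 mod 3 is 2 (since 2·2 = 4 = 1·3 + 1), so t ≡ 2·1 = 2 ≡ 2 (mod 3).
    Then x = 523 + 680·2 = 1883, valid modulo lcm(680, 3) = 2040: x ≡ 1883 (mod 2040).
Verify against each original: 1883 mod 5 = 3, 1883 mod 8 = 3, 1883 mod 17 = 13, 1883 mod 3 = 2.

x ≡ 1883 (mod 2040).
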